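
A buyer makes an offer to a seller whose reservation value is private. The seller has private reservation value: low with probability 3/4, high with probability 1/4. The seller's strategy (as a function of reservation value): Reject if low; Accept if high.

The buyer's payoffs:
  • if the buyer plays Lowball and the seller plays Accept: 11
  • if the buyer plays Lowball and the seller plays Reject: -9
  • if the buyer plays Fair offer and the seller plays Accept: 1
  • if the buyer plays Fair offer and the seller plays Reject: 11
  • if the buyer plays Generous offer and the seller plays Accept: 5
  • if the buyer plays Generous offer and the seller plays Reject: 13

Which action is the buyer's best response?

Generous offer

E[Lowball] = 3/4·(-9) + 1/4·(11) = -4
E[Fair offer] = 3/4·(11) + 1/4·(1) = 17/2
E[Generous offer] = 3/4·(13) + 1/4·(5) = 11
Best response: Generous offer (11 is the largest).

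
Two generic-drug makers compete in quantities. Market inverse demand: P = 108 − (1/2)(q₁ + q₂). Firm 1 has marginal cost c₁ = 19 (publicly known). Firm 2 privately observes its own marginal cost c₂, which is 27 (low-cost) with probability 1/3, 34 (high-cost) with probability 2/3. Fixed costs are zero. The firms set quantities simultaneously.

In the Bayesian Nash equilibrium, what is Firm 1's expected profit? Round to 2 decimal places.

2296.91

Type-c best response for Firm 2: q₂(c) = (108 − c) − q₁/2.
Firm 1 maximizes expected profit; its first-order condition is 108 − q₁ − (1/2)E[q₂] − 19 = 0.
Substituting E[q₂] and solving: E[c₂] = 31.6667, so q₁ = (108 − 2·19 + 31.6667)/(3/2) = 67.7778.
E[P] = 108 − (1/2)·(q₁ + E[q₂]) = 52.8889; Firm 1's expected profit = (E[P] − 19)·q₁ = (52.8889 − 19)·67.7778 = 2296.91.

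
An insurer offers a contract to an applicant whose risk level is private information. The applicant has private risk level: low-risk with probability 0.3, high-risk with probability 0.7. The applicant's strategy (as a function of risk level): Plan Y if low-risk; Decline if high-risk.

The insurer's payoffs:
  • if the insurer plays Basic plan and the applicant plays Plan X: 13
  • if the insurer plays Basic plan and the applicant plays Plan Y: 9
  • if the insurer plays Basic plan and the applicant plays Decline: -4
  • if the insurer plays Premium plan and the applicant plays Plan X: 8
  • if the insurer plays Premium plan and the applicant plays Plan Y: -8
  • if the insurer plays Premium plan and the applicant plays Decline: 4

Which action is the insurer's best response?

Premium plan

E[Basic plan] = 0.3·(9) + 0.7·(-4) = -0.1
E[Premium plan] = 0.3·(-8) + 0.7·(4) = 0.4
Best response: Premium plan (0.4 is the largest).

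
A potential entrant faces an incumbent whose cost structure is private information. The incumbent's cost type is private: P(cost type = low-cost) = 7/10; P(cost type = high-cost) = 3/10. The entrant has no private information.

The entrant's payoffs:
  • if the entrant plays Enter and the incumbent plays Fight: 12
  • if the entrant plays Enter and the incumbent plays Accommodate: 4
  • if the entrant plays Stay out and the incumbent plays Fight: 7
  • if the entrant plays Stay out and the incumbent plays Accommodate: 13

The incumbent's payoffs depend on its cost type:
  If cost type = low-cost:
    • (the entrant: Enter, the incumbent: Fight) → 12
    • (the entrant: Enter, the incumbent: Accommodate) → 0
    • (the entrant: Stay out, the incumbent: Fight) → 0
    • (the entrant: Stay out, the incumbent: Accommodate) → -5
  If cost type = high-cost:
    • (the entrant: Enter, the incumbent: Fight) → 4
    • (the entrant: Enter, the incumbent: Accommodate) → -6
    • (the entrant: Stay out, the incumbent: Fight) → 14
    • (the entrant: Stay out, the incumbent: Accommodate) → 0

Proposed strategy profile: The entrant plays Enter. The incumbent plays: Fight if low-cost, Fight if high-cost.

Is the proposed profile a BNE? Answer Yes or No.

Yes

A profile is a BNE iff every type of every player is best-responding given beliefs about the other side.
The entrant plays Enter: E[Enter] = 7/10·(12) + 3/10·(12) = 12; E[Stay out] = 7. Best-responding. ✓
The incumbent (cost type low-cost), facing Enter: Fight gives 12, Accommodate gives 0. Proposed Fight is best. ✓
The incumbent (cost type high-cost), facing Enter: Fight gives 4, Accommodate gives -6. Proposed Fight is best. ✓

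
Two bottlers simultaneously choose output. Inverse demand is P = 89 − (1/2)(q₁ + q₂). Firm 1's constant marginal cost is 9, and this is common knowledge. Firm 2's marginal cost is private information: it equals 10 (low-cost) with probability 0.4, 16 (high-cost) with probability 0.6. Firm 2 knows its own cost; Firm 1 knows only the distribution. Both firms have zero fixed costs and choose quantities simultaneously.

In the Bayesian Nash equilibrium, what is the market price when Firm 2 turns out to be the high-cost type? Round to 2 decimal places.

Type-c best response for Firm 2: q₂(c) = (89 − c) − q₁/2.
Firm 1 maximizes expected profit; its first-order condition is 89 − q₁ − (1/2)E[q₂] − 9 = 0.
Substituting E[q₂] and solving: E[c₂] = 13.6, so q₁ = (89 − 2·9 + 13.6)/(3/2) = 56.4.
q₂(high-cost) = 44.8, so P = 89 − (1/2)·(56.4 + 44.8) = 38.4.

38.40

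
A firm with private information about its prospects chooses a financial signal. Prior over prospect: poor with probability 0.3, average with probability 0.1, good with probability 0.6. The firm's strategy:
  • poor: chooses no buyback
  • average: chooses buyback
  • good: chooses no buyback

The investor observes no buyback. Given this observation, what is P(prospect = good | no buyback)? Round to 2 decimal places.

P(no buyback) = 0.3·1 + 0.1·0 + 0.6·1 = 0.9
P(good | no buyback) = (0.6·1) / 0.9 = 0.6 / 0.9 = 0.666667

0.67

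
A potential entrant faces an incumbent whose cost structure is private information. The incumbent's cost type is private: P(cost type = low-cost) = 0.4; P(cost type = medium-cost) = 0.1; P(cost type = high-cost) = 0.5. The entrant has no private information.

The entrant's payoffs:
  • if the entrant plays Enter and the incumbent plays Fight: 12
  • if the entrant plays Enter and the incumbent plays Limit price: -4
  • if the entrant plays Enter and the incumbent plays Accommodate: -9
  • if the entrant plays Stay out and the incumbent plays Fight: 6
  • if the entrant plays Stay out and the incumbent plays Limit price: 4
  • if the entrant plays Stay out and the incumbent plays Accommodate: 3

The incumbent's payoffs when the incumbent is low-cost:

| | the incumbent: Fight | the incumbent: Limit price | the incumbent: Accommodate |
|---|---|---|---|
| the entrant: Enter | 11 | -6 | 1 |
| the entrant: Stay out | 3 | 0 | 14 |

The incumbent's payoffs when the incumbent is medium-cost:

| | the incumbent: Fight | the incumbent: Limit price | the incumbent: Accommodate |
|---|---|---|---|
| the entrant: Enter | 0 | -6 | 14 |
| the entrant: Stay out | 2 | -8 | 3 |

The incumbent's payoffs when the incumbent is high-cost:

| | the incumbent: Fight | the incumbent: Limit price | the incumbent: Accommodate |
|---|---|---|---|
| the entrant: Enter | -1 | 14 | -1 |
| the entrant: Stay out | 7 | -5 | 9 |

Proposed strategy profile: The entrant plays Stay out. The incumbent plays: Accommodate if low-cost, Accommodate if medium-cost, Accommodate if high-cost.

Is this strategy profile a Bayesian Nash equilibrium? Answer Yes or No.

A profile is a BNE iff every type of every player is best-responding given beliefs about the other side.
The entrant plays Stay out: E[Stay out] = 0.4·(3) + 0.1·(3) + 0.5·(3) = 3; E[Enter] = -9. Best-responding. ✓
The incumbent (cost type low-cost), facing Stay out: Fight gives 3, Limit price gives 0, Accommodate gives 14. Proposed Accommodate is best. ✓
The incumbent (cost type medium-cost), facing Stay out: Fight gives 2, Limit price gives -8, Accommodate gives 3. Proposed Accommodate is best. ✓
The incumbent (cost type high-cost), facing Stay out: Fight gives 7, Limit price gives -5, Accommodate gives 9. Proposed Accommodate is best. ✓

Yes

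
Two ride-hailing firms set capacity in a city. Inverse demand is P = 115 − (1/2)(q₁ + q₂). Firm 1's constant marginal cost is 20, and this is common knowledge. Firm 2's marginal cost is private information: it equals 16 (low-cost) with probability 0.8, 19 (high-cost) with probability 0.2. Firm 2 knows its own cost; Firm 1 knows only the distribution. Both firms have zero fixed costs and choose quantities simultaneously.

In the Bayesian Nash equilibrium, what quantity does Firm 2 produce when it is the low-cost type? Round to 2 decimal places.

Type-c best response for Firm 2: q₂(c) = (115 − c) − q₁/2.
Firm 1 maximizes expected profit; its first-order condition is 115 − q₁ − (1/2)E[q₂] − 20 = 0.
Substituting E[q₂] and solving: E[c₂] = 16.6, so q₁ = (115 − 2·20 + 16.6)/(3/2) = 61.0667.
q₂(low-cost) = (115 − 16 − (1/2)·61.0667) = 68.4667.

68.47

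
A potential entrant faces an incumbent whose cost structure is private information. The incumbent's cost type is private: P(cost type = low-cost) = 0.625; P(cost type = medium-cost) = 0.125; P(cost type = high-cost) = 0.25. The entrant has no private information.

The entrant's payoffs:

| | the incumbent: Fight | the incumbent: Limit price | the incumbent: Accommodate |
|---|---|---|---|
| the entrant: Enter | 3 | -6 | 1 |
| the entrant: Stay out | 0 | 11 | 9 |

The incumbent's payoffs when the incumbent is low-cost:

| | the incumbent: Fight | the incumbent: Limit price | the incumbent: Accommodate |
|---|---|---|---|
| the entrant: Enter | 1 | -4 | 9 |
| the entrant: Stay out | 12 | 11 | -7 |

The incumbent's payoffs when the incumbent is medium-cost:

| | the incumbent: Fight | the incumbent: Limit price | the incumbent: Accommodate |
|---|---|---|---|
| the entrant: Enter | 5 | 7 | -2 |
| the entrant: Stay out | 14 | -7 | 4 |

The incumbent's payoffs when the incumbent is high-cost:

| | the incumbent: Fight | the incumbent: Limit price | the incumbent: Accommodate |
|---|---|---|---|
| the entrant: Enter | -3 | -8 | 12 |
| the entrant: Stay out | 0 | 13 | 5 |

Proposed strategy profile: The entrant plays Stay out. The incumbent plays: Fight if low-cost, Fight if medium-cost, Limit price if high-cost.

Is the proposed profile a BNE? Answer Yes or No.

The entrant plays Stay out: E[Stay out] = 0.625·(0) + 0.125·(0) + 0.25·(11) = 2.75; E[Enter] = 0.75. Best-responding. ✓
The incumbent (cost type low-cost), facing Stay out: Fight gives 12, Limit price gives 11, Accommodate gives -7. Proposed Fight is best. ✓
The incumbent (cost type medium-cost), facing Stay out: Fight gives 14, Limit price gives -7, Accommodate gives 4. Proposed Fight is best. ✓
The incumbent (cost type high-cost), facing Stay out: Fight gives 0, Limit price gives 13, Accommodate gives 5. Proposed Limit price is best. ✓

Yes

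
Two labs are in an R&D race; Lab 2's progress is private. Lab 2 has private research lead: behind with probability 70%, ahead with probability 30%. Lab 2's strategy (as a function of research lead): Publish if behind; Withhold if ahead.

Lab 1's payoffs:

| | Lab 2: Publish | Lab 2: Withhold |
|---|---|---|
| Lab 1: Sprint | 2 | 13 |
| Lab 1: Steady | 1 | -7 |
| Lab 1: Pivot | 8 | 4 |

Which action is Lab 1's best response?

E[Sprint] = 0.7·(2) + 0.3·(13) = 5.3
E[Steady] = 0.7·(1) + 0.3·(-7) = -1.4
E[Pivot] = 0.7·(8) + 0.3·(4) = 6.8
Best response: Pivot (6.8 is the largest).

Pivot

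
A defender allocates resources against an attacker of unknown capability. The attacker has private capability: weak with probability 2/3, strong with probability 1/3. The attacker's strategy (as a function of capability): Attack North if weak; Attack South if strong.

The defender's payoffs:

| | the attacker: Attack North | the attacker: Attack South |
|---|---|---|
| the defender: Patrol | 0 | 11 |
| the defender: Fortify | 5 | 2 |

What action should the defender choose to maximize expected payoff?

Fortify

E[Patrol] = 2/3·(0) + 1/3·(11) = 11/3
E[Fortify] = 2/3·(5) + 1/3·(2) = 4
Best response: Fortify (4 is the largest).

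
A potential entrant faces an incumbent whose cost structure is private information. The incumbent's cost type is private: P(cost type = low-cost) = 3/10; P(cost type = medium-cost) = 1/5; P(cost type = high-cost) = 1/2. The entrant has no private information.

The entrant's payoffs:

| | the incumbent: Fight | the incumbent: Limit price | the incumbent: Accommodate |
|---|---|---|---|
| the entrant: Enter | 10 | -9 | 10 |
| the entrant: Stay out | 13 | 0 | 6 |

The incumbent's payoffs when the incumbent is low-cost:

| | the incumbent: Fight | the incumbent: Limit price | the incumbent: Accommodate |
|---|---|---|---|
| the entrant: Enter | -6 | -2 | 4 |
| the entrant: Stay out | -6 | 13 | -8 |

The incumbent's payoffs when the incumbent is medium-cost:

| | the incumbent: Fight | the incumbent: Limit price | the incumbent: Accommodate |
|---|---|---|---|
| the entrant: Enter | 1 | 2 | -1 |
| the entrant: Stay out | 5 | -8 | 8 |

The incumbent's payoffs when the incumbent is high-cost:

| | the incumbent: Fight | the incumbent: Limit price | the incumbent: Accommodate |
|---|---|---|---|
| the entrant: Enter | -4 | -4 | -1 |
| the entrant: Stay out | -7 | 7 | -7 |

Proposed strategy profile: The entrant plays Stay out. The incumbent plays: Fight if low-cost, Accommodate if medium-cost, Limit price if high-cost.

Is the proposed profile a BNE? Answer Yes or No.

A profile is a BNE iff every type of every player is best-responding given beliefs about the other side.
The entrant plays Stay out: E[Stay out] = 3/10·(13) + 1/5·(6) + 1/2·(0) = 51/10; E[Enter] = 1/2. Best-responding. ✓
The incumbent (cost type low-cost), facing Stay out: Fight gives -6, Limit price gives 13, Accommodate gives -8. Proposed Fight is not best — profitable deviation exists. ✗
The incumbent (cost type medium-cost), facing Stay out: Fight gives 5, Limit price gives -8, Accommodate gives 8. Proposed Accommodate is best. ✓
The incumbent (cost type high-cost), facing Stay out: Fight gives -7, Limit price gives 7, Accommodate gives -7. Proposed Limit price is best. ✓

No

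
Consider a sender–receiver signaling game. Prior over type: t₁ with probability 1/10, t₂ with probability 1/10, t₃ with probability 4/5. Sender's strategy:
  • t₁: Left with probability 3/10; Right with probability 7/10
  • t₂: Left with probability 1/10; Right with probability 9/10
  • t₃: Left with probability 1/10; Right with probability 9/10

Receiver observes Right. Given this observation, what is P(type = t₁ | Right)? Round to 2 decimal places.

0.08

P(Right) = (1/10)·(7/10) + (1/10)·(9/10) + (4/5)·(9/10) = 22/25
P(t₁ | Right) = ((1/10)·(7/10)) / (22/25) = (7/100) / (22/25) = 7/88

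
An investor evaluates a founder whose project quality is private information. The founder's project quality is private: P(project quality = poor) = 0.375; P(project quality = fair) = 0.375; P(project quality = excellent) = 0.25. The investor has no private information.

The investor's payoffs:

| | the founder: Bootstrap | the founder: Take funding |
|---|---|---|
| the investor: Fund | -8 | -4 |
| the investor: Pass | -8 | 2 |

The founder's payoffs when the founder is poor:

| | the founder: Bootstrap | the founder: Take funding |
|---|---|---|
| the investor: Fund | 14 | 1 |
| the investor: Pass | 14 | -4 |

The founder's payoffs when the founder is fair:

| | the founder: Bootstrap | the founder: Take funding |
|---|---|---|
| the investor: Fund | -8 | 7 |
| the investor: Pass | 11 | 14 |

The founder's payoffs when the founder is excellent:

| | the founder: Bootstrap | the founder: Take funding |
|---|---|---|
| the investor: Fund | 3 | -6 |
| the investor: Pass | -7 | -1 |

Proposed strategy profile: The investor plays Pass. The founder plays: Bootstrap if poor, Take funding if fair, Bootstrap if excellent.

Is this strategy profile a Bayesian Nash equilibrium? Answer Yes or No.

The investor plays Pass: E[Pass] = 0.375·(-8) + 0.375·(2) + 0.25·(-8) = -4.25; E[Fund] = -6.5. Best-responding. ✓
The founder (project quality poor), facing Pass: Bootstrap gives 14, Take funding gives -4. Proposed Bootstrap is best. ✓
The founder (project quality fair), facing Pass: Bootstrap gives 11, Take funding gives 14. Proposed Take funding is best. ✓
The founder (project quality excellent), facing Pass: Bootstrap gives -7, Take funding gives -1. Proposed Bootstrap is not best — profitable deviation exists. ✗

No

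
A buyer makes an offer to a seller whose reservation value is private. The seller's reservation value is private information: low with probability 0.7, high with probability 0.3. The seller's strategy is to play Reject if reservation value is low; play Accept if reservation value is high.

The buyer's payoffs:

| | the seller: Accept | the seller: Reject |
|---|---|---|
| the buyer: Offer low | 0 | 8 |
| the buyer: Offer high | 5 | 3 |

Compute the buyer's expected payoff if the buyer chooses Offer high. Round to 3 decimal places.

Take the expectation over the seller's reservation value, weighting each type's action by its prior probability.
E[Offer high] = 0.7·3 + 0.3·5 = 2.1 + 1.5 = 3.6

3.600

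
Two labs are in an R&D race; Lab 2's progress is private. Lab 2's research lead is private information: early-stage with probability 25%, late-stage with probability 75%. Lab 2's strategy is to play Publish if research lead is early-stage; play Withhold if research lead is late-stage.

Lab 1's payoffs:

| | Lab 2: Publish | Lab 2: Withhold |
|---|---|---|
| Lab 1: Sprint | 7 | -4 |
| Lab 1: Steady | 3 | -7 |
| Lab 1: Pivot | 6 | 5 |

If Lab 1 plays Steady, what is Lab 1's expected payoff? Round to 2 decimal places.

-4.50

E[Steady] = 0.25·3 + 0.75·(-7) = 0.75 + (-5.25) = -4.5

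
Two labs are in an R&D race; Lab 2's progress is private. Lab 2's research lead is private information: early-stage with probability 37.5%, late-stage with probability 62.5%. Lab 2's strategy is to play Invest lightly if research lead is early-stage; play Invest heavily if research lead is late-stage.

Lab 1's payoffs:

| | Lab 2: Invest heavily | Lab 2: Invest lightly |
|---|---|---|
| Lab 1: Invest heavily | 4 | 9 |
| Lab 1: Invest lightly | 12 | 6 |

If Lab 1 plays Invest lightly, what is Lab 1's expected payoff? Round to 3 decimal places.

9.750

E[Invest lightly] = 0.375·6 + 0.625·12 = 2.25 + 7.5 = 9.75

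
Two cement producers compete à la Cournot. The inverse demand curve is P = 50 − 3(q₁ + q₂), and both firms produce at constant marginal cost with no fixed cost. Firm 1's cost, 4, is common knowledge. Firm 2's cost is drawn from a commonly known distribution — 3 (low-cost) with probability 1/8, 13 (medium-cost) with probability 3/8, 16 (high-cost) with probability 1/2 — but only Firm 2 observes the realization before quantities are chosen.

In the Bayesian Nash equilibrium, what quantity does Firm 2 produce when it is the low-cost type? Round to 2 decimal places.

Firm 2 with cost c maximizes (50 − 3(q₁+q₂) − c)·q₂, giving q₂(c) = (50 − c − 3q₁)/6.
E[c₂] = 1/8·3 + 3/8·13 + 1/2·16 = 13.25
Firm 1's FOC against E[q₂] yields q₁ = (50 − 2·4 + E[c₂])/9 = (50 − 8 + 13.25)/9 = 6.13889.
q₂(low-cost) = (50 − 3 − 3·6.13889)/6 = 4.76389.

4.76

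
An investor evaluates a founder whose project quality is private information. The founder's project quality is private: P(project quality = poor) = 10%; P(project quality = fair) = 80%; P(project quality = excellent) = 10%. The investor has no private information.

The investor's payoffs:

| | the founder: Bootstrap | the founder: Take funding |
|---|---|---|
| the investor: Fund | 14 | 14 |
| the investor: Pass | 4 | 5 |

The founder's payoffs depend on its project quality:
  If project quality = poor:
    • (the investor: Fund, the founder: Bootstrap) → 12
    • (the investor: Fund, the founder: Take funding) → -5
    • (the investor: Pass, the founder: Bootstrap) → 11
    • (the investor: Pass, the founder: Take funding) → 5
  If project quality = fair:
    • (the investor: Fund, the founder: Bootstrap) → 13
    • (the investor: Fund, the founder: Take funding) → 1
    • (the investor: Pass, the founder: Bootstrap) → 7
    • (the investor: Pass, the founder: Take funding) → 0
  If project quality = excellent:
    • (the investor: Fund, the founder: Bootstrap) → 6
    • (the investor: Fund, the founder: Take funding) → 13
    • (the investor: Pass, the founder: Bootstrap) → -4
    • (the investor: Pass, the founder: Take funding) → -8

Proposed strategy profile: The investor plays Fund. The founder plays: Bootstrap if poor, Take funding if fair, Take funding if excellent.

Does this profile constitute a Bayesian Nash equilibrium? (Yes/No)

The investor plays Fund: E[Fund] = 0.1·(14) + 0.8·(14) + 0.1·(14) = 14; E[Pass] = 4.9. Best-responding. ✓
The founder (project quality poor), facing Fund: Bootstrap gives 12, Take funding gives -5. Proposed Bootstrap is best. ✓
The founder (project quality fair), facing Fund: Bootstrap gives 13, Take funding gives 1. Proposed Take funding is not best — profitable deviation exists. ✗
The founder (project quality excellent), facing Fund: Bootstrap gives 6, Take funding gives 13. Proposed Take funding is best. ✓

No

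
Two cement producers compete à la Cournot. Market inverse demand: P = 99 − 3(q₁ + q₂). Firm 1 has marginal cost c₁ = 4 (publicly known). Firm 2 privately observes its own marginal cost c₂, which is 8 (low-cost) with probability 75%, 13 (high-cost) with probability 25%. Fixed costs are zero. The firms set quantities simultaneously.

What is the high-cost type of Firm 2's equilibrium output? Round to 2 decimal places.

8.76

Type-c best response for Firm 2: q₂(c) = (99 − c)/6 − q₁/2.
Firm 1 maximizes expected profit; its first-order condition is 99 − 6q₁ − 3E[q₂] − 4 = 0.
Substituting E[q₂] and solving: E[c₂] = 9.25, so q₁ = (99 − 2·4 + 9.25)/9 = 11.1389.
q₂(high-cost) = (99 − 13 − 3·11.1389)/6 = 8.76389.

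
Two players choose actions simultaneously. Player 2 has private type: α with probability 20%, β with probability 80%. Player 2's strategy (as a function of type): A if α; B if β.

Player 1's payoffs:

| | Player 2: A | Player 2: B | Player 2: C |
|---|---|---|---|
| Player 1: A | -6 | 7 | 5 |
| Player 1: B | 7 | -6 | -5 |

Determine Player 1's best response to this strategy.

E[A] = 0.2·(-6) + 0.8·(7) = 4.4
E[B] = 0.2·(7) + 0.8·(-6) = -3.4
Best response: A (4.4 is the largest).

A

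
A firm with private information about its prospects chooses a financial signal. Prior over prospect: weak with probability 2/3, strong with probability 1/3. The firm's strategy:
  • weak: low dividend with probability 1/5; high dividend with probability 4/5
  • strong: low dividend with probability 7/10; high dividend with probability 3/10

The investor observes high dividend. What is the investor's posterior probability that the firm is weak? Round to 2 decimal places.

0.84

P(high dividend) = (2/3)·(4/5) + (1/3)·(3/10) = 19/30
P(weak | high dividend) = ((2/3)·(4/5)) / (19/30) = (8/15) / (19/30) = 16/19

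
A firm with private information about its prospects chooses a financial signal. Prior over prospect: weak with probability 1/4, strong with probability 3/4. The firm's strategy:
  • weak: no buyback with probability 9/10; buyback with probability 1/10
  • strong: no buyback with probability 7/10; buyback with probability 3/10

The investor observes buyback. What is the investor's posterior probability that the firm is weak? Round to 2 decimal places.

0.10

Apply Bayes' rule using the sender's strategy as the likelihood.
P(buyback) = (1/4)·(1/10) + (3/4)·(3/10) = 1/4
P(weak | buyback) = ((1/4)·(1/10)) / (1/4) = (1/40) / (1/4) = 1/10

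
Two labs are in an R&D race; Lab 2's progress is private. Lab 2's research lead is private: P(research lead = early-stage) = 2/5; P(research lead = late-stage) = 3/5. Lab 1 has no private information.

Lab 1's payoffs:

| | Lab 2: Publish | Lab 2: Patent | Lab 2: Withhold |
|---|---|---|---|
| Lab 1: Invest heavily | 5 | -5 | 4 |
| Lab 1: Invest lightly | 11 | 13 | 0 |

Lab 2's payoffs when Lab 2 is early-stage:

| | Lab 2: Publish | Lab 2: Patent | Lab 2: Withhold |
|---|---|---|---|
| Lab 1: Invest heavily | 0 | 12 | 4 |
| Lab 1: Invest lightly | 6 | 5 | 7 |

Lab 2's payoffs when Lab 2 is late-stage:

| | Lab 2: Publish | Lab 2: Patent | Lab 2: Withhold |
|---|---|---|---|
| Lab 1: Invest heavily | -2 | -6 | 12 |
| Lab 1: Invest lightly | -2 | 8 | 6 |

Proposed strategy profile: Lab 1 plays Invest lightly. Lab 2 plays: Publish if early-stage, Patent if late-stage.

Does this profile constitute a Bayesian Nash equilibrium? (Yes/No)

A profile is a BNE iff every type of every player is best-responding given beliefs about the other side.
Lab 1 plays Invest lightly: E[Invest lightly] = 2/5·(11) + 3/5·(13) = 61/5; E[Invest heavily] = -1. Best-responding. ✓
Lab 2 (research lead early-stage), facing Invest lightly: Publish gives 6, Patent gives 5, Withhold gives 7. Proposed Publish is not best — profitable deviation exists. ✗
Lab 2 (research lead late-stage), facing Invest lightly: Publish gives -2, Patent gives 8, Withhold gives 6. Proposed Patent is best. ✓

No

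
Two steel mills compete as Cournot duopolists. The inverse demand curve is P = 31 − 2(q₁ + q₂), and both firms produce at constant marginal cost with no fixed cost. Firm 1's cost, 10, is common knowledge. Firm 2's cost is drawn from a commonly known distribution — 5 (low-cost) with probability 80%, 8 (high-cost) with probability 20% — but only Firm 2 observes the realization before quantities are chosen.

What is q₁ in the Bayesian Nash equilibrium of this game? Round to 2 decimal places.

2.77

Each type of Firm 2 best-responds to q₁; Firm 1 best-responds to the expected q₂ over Firm 2's types.
Firm 2 with cost c maximizes (31 − 2(q₁+q₂) − c)·q₂, giving q₂(c) = (31 − c − 2q₁)/4.
E[c₂] = 0.8·5 + 0.2·8 = 5.6
Firm 1's FOC against E[q₂] yields q₁ = (31 − 2·10 + E[c₂])/6 = (31 − 20 + 5.6)/6 = 2.76667.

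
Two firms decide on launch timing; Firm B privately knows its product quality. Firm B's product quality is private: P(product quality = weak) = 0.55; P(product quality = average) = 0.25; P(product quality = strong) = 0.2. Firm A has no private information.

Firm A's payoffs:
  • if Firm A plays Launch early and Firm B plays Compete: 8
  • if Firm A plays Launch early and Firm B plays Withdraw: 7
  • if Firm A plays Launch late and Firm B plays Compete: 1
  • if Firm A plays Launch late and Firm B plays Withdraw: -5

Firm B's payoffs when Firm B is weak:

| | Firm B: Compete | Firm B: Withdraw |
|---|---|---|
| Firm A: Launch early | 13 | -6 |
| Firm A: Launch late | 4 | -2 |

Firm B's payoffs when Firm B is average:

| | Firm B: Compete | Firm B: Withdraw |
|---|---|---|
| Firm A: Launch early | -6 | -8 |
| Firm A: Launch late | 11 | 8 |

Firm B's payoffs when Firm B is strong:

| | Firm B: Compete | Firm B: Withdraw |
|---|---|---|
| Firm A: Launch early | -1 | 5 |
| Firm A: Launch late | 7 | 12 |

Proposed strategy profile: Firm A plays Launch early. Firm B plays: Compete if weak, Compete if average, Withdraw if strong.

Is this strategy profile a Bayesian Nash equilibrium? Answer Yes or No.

A profile is a BNE iff every type of every player is best-responding given beliefs about the other side.
Firm A plays Launch early: E[Launch early] = 0.55·(8) + 0.25·(8) + 0.2·(7) = 7.8; E[Launch late] = -0.2. Best-responding. ✓
Firm B (product quality weak), facing Launch early: Compete gives 13, Withdraw gives -6. Proposed Compete is best. ✓
Firm B (product quality average), facing Launch early: Compete gives -6, Withdraw gives -8. Proposed Compete is best. ✓
Firm B (product quality strong), facing Launch early: Compete gives -1, Withdraw gives 5. Proposed Withdraw is best. ✓

Yes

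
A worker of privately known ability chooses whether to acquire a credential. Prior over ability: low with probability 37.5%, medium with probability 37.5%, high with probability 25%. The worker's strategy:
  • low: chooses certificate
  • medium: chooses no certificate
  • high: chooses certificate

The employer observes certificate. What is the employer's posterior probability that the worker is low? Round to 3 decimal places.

Apply Bayes' rule using the sender's strategy as the likelihood.
P(certificate) = 0.375·1 + 0.375·0 + 0.25·1 = 0.625
P(low | certificate) = (0.375·1) / 0.625 = 0.375 / 0.625 = 0.6

0.600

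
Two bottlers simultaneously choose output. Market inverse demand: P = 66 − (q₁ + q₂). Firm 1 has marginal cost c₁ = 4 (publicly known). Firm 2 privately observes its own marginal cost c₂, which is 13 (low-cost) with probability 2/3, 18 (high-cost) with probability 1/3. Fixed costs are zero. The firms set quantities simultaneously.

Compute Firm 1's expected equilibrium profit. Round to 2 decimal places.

Firm 2 with cost c maximizes (66 − (q₁+q₂) − c)·q₂, giving q₂(c) = (66 − c − q₁)/2.
E[c₂] = 2/3·13 + 1/3·18 = 14.6667
Firm 1's FOC against E[q₂] yields q₁ = (66 − 2·4 + E[c₂])/3 = (66 − 8 + 14.6667)/3 = 24.2222.
E[P] = 66 − (q₁ + E[q₂]) = 28.2222; Firm 1's expected profit = (E[P] − 4)·q₁ = (28.2222 − 4)·24.2222 = 586.716.

586.72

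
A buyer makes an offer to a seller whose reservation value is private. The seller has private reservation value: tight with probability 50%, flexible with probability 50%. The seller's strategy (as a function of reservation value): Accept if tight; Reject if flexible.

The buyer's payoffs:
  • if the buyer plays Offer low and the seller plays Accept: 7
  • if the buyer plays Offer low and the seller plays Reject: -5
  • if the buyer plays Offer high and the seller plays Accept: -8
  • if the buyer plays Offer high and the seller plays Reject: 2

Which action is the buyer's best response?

E[Offer low] = 0.5·(7) + 0.5·(-5) = 1
E[Offer high] = 0.5·(-8) + 0.5·(2) = -3
Best response: Offer low (1 is the largest).

Offer low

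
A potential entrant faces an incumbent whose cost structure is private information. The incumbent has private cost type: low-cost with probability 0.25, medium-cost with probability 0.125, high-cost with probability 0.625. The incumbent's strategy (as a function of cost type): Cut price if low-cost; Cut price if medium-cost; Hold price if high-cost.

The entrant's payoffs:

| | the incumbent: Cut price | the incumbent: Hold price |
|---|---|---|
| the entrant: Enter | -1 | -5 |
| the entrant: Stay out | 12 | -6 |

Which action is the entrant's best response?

Stay out

Compute the entrant's expected payoff for each action, taking the expectation over the incumbent's type.
E[Enter] = 0.25·(-1) + 0.125·(-1) + 0.625·(-5) = -3.5
E[Stay out] = 0.25·(12) + 0.125·(12) + 0.625·(-6) = 0.75
Best response: Stay out (0.75 is the largest).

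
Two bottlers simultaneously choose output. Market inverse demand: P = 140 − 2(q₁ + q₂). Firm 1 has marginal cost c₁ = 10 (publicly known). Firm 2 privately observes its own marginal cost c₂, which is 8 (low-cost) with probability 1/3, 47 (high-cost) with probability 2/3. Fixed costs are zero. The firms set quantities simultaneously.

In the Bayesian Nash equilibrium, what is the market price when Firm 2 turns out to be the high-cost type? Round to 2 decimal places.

Firm 2 with cost c maximizes (140 − 2(q₁+q₂) − c)·q₂, giving q₂(c) = (140 − c − 2q₁)/4.
E[c₂] = 1/3·8 + 2/3·47 = 34
Firm 1's FOC against E[q₂] yields q₁ = (140 − 2·10 + E[c₂])/6 = (140 − 20 + 34)/6 = 25.6667.
q₂(high-cost) = 10.4167, so P = 140 − 2·(25.6667 + 10.4167) = 67.8333.

67.83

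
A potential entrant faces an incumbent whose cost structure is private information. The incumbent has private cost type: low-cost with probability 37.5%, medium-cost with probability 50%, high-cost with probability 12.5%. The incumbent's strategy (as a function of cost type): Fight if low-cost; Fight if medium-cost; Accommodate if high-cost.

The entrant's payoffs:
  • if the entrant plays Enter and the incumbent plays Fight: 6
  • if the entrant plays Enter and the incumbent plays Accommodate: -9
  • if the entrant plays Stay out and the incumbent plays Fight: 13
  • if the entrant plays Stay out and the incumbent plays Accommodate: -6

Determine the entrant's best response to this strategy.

Stay out

Compute the entrant's expected payoff for each action, taking the expectation over the incumbent's type.
E[Enter] = 0.375·(6) + 0.5·(6) + 0.125·(-9) = 4.125
E[Stay out] = 0.375·(13) + 0.5·(13) + 0.125·(-6) = 10.625
Best response: Stay out (10.625 is the largest).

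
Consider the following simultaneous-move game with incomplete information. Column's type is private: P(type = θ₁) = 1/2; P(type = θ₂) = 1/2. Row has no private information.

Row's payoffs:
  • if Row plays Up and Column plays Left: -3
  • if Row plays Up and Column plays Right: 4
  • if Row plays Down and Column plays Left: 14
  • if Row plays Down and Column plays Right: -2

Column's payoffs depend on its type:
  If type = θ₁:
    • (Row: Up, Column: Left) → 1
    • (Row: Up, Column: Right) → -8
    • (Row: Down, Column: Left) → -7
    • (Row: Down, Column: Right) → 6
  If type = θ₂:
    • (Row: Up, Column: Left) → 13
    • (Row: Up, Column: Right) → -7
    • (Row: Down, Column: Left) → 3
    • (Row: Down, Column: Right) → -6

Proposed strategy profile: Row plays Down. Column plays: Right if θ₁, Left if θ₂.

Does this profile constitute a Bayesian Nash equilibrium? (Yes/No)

Row plays Down: E[Down] = 1/2·(-2) + 1/2·(14) = 6; E[Up] = 1/2. Best-responding. ✓
Column (type θ₁), facing Down: Left gives -7, Right gives 6. Proposed Right is best. ✓
Column (type θ₂), facing Down: Left gives 3, Right gives -6. Proposed Left is best. ✓

Yes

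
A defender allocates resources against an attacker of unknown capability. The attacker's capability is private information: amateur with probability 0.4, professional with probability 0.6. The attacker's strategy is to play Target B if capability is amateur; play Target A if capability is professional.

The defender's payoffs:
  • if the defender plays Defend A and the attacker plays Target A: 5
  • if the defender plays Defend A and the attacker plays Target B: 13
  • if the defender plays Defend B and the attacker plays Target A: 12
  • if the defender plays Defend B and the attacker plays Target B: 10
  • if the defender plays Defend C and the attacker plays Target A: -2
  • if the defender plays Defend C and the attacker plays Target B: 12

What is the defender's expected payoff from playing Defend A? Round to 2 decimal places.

8.20

Take the expectation over the attacker's capability, weighting each type's action by its prior probability.
E[Defend A] = 0.4·13 + 0.6·5 = 5.2 + 3 = 8.2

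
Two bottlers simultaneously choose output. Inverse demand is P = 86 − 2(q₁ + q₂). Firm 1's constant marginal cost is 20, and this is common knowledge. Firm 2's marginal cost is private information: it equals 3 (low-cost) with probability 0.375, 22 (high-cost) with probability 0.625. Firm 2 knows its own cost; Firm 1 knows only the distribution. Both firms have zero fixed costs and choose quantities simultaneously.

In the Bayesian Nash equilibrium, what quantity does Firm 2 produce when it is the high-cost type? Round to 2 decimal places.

Firm 2 with cost c maximizes (86 − 2(q₁+q₂) − c)·q₂, giving q₂(c) = (86 − c − 2q₁)/4.
E[c₂] = 0.375·3 + 0.625·22 = 14.875
Firm 1's FOC against E[q₂] yields q₁ = (86 − 2·20 + E[c₂])/6 = (86 − 40 + 14.875)/6 = 10.1458.
q₂(high-cost) = (86 − 22 − 2·10.1458)/4 = 10.9271.

10.93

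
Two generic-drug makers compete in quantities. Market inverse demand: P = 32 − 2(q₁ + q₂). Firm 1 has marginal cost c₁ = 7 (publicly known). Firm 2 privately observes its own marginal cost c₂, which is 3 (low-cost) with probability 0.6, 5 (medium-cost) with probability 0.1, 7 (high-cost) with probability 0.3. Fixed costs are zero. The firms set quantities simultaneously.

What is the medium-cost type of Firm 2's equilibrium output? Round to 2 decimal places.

Firm 2 with cost c maximizes (32 − 2(q₁+q₂) − c)·q₂, giving q₂(c) = (32 − c − 2q₁)/4.
E[c₂] = 0.6·3 + 0.1·5 + 0.3·7 = 4.4
Firm 1's FOC against E[q₂] yields q₁ = (32 − 2·7 + E[c₂])/6 = (32 − 14 + 4.4)/6 = 3.73333.
q₂(medium-cost) = (32 − 5 − 2·3.73333)/4 = 4.88333.

4.88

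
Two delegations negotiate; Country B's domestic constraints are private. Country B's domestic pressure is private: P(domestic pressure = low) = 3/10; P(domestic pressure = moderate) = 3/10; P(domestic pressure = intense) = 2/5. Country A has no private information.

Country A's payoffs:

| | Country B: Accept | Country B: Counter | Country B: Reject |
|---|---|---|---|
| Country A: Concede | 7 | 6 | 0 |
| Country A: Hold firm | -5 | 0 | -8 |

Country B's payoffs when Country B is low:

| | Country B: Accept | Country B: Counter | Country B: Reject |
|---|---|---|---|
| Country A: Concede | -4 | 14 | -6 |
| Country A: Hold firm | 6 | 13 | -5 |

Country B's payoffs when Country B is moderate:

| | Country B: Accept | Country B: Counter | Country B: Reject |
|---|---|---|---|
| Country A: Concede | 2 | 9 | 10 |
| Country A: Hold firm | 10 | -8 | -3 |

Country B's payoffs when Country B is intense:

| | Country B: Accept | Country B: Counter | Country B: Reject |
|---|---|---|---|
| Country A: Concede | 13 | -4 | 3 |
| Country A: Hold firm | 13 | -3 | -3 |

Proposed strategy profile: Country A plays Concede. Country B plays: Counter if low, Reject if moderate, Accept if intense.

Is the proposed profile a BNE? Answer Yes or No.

Yes

A profile is a BNE iff every type of every player is best-responding given beliefs about the other side.
Country A plays Concede: E[Concede] = 3/10·(6) + 3/10·(0) + 2/5·(7) = 23/5; E[Hold firm] = -22/5. Best-responding. ✓
Country B (domestic pressure low), facing Concede: Accept gives -4, Counter gives 14, Reject gives -6. Proposed Counter is best. ✓
Country B (domestic pressure moderate), facing Concede: Accept gives 2, Counter gives 9, Reject gives 10. Proposed Reject is best. ✓
Country B (domestic pressure intense), facing Concede: Accept gives 13, Counter gives -4, Reject gives 3. Proposed Accept is best. ✓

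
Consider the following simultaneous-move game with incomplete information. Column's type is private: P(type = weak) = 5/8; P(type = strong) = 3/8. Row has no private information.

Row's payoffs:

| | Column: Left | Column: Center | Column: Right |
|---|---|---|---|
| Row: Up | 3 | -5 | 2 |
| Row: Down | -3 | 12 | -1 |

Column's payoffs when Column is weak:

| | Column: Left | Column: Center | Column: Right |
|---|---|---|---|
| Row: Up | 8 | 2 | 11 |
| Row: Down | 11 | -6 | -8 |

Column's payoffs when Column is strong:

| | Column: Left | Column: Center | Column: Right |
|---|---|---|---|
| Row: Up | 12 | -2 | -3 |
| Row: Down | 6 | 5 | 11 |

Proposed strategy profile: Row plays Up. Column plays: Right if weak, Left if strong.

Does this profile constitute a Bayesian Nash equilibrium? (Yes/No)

Yes

Row plays Up: E[Up] = 5/8·(2) + 3/8·(3) = 19/8; E[Down] = -7/4. Best-responding. ✓
Column (type weak), facing Up: Left gives 8, Center gives 2, Right gives 11. Proposed Right is best. ✓
Column (type strong), facing Up: Left gives 12, Center gives -2, Right gives -3. Proposed Left is best. ✓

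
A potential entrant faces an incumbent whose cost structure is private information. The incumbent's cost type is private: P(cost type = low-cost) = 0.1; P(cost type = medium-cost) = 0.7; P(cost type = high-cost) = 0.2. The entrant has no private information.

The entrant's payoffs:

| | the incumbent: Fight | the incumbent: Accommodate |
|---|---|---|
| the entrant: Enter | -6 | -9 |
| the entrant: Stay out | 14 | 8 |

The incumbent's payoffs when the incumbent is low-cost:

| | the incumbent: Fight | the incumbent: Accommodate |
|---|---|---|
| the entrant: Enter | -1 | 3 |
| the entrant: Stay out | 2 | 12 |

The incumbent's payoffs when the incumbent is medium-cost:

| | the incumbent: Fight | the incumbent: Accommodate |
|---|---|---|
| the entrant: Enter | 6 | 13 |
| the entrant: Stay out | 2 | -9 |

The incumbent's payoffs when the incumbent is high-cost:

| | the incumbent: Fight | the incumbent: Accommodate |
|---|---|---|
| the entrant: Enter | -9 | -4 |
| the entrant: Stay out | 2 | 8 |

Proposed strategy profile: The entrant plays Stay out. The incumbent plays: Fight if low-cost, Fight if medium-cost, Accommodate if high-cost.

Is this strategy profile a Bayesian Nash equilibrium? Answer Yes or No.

A profile is a BNE iff every type of every player is best-responding given beliefs about the other side.
The entrant plays Stay out: E[Stay out] = 0.1·(14) + 0.7·(14) + 0.2·(8) = 12.8; E[Enter] = -6.6. Best-responding. ✓
The incumbent (cost type low-cost), facing Stay out: Fight gives 2, Accommodate gives 12. Proposed Fight is not best — profitable deviation exists. ✗
The incumbent (cost type medium-cost), facing Stay out: Fight gives 2, Accommodate gives -9. Proposed Fight is best. ✓
The incumbent (cost type high-cost), facing Stay out: Fight gives 2, Accommodate gives 8. Proposed Accommodate is best. ✓

No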